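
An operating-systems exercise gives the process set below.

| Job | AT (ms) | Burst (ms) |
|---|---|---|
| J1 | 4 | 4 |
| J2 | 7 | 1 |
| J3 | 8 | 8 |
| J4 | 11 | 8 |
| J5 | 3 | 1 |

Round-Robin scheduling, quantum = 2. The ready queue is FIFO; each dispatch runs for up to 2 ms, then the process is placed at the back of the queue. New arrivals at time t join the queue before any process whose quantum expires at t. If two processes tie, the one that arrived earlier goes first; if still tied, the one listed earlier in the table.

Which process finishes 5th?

J4

Schedule: | idle 0-3 | J5 3-4 | J1 4-8 | J2 8-9 | J3 9-11 | J4 11-13 | J3 13-15 | J4 15-17 | J3 17-19 | J4 19-21 | J3 21-23 | J4 23-25 |
Completion: J1=8  J2=9  J3=23  J4=25  J5=4
Finish order: J5 → J1 → J2 → J3 → J4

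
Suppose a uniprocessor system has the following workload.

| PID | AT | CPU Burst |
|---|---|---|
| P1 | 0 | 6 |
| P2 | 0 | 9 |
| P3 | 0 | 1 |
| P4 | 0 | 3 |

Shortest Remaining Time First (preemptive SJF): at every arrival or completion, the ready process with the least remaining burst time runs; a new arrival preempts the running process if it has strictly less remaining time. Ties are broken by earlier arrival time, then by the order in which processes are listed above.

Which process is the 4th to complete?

P2

Schedule: | P3 0-1 | P4 1-4 | P1 4-10 | P2 10-19 |
Completion: P1=10  P2=19  P3=1  P4=4
Finish order: P3 → P4 → P1 → P2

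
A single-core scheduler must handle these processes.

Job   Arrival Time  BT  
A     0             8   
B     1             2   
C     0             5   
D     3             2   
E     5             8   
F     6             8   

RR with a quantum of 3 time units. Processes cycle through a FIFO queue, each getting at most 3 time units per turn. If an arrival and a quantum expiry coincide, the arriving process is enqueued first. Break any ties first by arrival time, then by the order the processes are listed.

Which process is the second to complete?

Timeline: | A 0-3 | C 3-6 | B 6-8 | D 8-10 | A 10-13 | E 13-16 | F 16-19 | C 19-21 | A 21-23 | E 23-26 | F 26-29 | E 29-31 | F 31-33 |
Completion: A=23  B=8  C=21  D=10  E=31  F=33
Finish order: B → D → C → A → E → F

D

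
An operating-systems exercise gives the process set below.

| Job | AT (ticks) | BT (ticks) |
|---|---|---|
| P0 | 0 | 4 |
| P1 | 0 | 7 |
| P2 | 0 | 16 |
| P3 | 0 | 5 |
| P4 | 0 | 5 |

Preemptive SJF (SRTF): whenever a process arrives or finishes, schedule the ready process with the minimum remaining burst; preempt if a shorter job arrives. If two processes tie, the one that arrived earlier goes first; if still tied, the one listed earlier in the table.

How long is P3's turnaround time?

Timeline: | P0 0-4 | P3 4-9 | P4 9-14 | P1 14-21 | P2 21-37 |
Completion: P0=4  P1=21  P2=37  P3=9  P4=14
Turnaround(P3) = completion − arrival = 9 − 0 = 9

9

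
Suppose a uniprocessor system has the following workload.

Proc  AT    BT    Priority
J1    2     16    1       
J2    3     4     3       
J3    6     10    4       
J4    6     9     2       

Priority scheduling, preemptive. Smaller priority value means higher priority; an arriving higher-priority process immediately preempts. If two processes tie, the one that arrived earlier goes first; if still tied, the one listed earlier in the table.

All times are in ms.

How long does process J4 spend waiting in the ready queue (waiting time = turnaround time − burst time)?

12

Schedule: | idle 0-2 | J1 2-18 | J4 18-27 | J2 27-31 | J3 31-41 |
Completion: J1=18  J2=31  J3=41  J4=27
Waiting(J4) = turnaround − burst = 21 − 9 = 12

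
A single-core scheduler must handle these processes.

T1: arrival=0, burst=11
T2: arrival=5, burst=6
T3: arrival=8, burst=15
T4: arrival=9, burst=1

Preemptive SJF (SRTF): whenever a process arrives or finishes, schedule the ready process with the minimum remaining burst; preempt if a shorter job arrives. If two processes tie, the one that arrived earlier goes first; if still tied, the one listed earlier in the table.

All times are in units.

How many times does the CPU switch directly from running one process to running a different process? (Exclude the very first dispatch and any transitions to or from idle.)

Schedule: | T1 0-9 | T4 9-10 | T1 10-12 | T2 12-18 | T3 18-33 |
Completion: T1=12  T2=18  T3=33  T4=10
Turnaround (C−A): T1=12  T2=13  T3=25  T4=1

4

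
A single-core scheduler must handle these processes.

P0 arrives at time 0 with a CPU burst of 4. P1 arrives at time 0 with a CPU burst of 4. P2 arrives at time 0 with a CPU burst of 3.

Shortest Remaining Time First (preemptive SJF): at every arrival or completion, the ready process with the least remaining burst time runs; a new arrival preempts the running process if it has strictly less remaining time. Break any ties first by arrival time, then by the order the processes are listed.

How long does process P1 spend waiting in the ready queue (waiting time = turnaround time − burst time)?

Timeline: | P2 0-3 | P0 3-7 | P1 7-11 |
Completion: P0=7  P1=11  P2=3
Turnaround (C−A): P0=7  P1=11  P2=3
Waiting(P1) = turnaround − burst = 11 − 4 = 7

7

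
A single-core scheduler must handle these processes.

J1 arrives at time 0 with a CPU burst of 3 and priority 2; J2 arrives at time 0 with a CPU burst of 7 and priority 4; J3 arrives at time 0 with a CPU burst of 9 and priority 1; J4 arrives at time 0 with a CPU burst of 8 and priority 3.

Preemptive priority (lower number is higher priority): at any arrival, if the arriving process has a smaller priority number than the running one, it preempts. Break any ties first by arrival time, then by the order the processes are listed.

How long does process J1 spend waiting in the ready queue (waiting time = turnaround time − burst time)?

Schedule: | J3 0-9 | J1 9-12 | J4 12-20 | J2 20-27 |
Completion: J1=12  J2=27  J3=9  J4=20
Turnaround (C−A): J1=12  J2=27  J3=9  J4=20
Waiting(J1) = turnaround − burst = 12 − 3 = 9

9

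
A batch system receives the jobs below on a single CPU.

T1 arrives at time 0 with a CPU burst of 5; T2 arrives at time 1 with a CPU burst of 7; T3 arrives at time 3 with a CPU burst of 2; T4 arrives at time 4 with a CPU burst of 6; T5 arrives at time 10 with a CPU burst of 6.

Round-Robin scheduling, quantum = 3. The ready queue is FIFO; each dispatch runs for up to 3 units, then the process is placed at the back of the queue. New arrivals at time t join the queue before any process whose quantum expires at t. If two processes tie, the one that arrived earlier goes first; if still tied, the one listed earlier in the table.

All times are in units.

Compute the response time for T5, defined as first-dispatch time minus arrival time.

Schedule: | T1 0-3 | T2 3-6 | T3 6-8 | T1 8-10 | T4 10-13 | T2 13-16 | T5 16-19 | T4 19-22 | T2 22-23 | T5 23-26 |
Completion: T1=10  T2=23  T3=8  T4=22  T5=26
Turnaround (C−A): T1=10  T2=22  T3=5  T4=18  T5=16
Response(T5) = first start − arrival = 16 − 10 = 6

6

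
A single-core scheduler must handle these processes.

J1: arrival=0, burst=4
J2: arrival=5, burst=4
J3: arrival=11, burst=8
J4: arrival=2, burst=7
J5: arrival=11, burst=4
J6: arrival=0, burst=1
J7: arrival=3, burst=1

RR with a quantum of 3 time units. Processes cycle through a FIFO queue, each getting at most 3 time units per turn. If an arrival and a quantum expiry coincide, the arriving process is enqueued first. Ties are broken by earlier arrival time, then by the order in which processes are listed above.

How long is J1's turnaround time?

Schedule: | J1 0-3 | J6 3-4 | J4 4-7 | J7 7-8 | J1 8-9 | J2 9-12 | J4 12-15 | J3 15-18 | J5 18-21 | J2 21-22 | J4 22-23 | J3 23-26 | J5 26-27 | J3 27-29 |
Completion: J1=9  J2=22  J3=29  J4=23  J5=27  J6=4  J7=8
Turnaround(J1) = completion − arrival = 9 − 0 = 9

9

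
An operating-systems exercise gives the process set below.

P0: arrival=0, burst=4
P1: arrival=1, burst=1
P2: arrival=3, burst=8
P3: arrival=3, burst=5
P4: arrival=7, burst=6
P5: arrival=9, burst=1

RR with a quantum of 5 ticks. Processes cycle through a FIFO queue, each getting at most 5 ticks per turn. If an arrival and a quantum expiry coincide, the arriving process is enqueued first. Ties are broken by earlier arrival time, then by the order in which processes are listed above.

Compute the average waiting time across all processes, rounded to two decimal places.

7.67

Timeline: | P0 0-4 | P1 4-5 | P2 5-10 | P3 10-15 | P4 15-20 | P5 20-21 | P2 21-24 | P4 24-25 |
Completion: P0=4  P1=5  P2=24  P3=15  P4=25  P5=21
Turnaround (C−A): P0=4  P1=4  P2=21  P3=12  P4=18  P5=12
Waiting times: P0=0, P1=3, P2=13, P3=7, P4=12, P5=11
Average waiting = (0+3+13+7+12+11) / 6 = 46/6 = 7.67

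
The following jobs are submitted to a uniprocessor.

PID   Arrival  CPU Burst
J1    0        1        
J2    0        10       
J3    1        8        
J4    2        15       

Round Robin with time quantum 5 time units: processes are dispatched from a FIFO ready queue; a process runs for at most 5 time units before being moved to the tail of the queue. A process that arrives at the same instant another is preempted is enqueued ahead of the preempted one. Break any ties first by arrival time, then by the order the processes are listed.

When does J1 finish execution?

Gantt: | J1 0-1 | J2 1-6 | J3 6-11 | J4 11-16 | J2 16-21 | J3 21-24 | J4 24-34 |
Completion: J1=1  J2=21  J3=24  J4=34

1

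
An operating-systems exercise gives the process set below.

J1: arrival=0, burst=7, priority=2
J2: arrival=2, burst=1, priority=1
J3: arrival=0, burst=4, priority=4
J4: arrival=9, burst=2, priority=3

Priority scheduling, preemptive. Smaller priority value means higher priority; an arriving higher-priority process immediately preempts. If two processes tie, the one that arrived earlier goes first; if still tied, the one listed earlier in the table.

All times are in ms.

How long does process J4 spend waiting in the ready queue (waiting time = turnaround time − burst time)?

0

Timeline: | J1 0-2 | J2 2-3 | J1 3-8 | J3 8-9 | J4 9-11 | J3 11-14 |
Completion: J1=8  J2=3  J3=14  J4=11
Turnaround (C−A): J1=8  J2=1  J3=14  J4=2
Waiting(J4) = turnaround − burst = 2 − 2 = 0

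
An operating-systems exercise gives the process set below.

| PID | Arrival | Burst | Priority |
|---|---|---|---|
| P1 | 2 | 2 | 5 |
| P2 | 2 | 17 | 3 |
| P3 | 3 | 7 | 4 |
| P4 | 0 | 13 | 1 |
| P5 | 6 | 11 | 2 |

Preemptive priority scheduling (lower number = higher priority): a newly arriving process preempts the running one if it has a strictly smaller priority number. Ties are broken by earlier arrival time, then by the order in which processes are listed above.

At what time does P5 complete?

Schedule: | P4 0-13 | P5 13-24 | P2 24-41 | P3 41-48 | P1 48-50 |
Completion: P1=50  P2=41  P3=48  P4=13  P5=24
Turnaround (C−A): P1=48  P2=39  P3=45  P4=13  P5=18

24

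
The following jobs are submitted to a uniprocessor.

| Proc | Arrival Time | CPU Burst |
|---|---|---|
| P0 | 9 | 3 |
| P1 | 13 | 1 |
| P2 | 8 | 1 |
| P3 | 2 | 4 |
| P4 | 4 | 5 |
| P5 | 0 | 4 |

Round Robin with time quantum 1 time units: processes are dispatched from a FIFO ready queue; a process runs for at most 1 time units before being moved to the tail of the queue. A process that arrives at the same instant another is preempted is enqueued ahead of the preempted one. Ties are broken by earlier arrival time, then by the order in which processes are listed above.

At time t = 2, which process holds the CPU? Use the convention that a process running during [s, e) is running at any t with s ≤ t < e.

P3

Timeline: | P5 0-2 | P3 2-3 | P5 3-4 | P3 4-5 | P4 5-6 | P5 6-7 | P3 7-8 | P4 8-9 | P2 9-10 | P3 10-11 | P0 11-12 | P4 12-13 | P0 13-14 | P1 14-15 | P4 15-16 | P0 16-17 | P4 17-18 |
Completion: P0=17  P1=15  P2=10  P3=11  P4=18  P5=7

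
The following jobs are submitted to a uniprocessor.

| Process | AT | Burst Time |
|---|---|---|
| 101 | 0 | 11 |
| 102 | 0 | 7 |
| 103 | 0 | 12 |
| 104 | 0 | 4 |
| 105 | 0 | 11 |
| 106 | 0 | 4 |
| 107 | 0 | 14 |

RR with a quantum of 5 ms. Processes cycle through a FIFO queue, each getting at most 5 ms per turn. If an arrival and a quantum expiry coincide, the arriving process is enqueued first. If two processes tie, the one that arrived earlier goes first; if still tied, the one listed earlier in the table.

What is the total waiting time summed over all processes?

Gantt: | 101 0-5 | 102 5-10 | 103 10-15 | 104 15-19 | 105 19-24 | 106 24-28 | 107 28-33 | 101 33-38 | 102 38-40 | 103 40-45 | 105 45-50 | 107 50-55 | 101 55-56 | 103 56-58 | 105 58-59 | 107 59-63 |
Completion: 101=56  102=40  103=58  104=19  105=59  106=28  107=63
Waiting = turnaround − burst: 101=45, 102=33, 103=46, 104=15, 105=48, 106=24, 107=49
Total waiting = 45 + 33 + 46 + 15 + 48 + 24 + 49 = 260

260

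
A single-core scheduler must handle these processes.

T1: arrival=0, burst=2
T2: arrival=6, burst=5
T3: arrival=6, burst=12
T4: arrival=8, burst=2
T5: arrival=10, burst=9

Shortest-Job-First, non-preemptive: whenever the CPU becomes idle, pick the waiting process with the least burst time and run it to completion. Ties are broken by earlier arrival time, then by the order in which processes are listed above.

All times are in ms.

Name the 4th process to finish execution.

T5

Gantt: | T1 0-2 | idle 2-6 | T2 6-11 | T4 11-13 | T5 13-22 | T3 22-34 |
Completion: T1=2  T2=11  T3=34  T4=13  T5=22
Turnaround (C−A): T1=2  T2=5  T3=28  T4=5  T5=12
Finish order: T1 → T2 → T4 → T5 → T3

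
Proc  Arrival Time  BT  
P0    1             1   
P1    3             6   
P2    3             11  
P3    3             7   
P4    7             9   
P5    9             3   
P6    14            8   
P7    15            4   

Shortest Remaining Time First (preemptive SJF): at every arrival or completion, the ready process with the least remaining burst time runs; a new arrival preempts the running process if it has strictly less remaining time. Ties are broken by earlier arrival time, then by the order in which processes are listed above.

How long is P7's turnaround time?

8

Schedule: | idle 0-1 | P0 1-2 | idle 2-3 | P1 3-9 | P5 9-12 | P3 12-19 | P7 19-23 | P6 23-31 | P4 31-40 | P2 40-51 |
Completion: P0=2  P1=9  P2=51  P3=19  P4=40  P5=12  P6=31  P7=23
Turnaround (C−A): P0=1  P1=6  P2=48  P3=16  P4=33  P5=3  P6=17  P7=8
Turnaround(P7) = completion − arrival = 23 − 15 = 8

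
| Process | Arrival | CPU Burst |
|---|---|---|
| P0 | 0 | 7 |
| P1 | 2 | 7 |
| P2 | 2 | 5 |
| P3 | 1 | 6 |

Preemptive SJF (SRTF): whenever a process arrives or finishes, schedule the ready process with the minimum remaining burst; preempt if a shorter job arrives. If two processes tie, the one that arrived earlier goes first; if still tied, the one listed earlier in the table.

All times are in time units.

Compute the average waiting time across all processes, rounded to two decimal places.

Schedule: | P0 0-7 | P2 7-12 | P3 12-18 | P1 18-25 |
Completion: P0=7  P1=25  P2=12  P3=18
Turnaround (C−A): P0=7  P1=23  P2=10  P3=17
Waiting times: P0=0, P1=16, P2=5, P3=11
Average waiting = (0+16+5+11) / 4 = 32/4 = 8.00

8.00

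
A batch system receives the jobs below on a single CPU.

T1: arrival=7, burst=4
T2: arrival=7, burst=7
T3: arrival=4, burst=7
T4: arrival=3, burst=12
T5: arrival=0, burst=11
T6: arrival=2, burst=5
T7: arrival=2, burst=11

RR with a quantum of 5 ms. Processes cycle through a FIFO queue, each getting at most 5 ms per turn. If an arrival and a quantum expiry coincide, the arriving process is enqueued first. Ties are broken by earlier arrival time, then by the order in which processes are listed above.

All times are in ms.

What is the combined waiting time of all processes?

Gantt: | T5 0-5 | T6 5-10 | T7 10-15 | T4 15-20 | T3 20-25 | T5 25-30 | T1 30-34 | T2 34-39 | T7 39-44 | T4 44-49 | T3 49-51 | T5 51-52 | T2 52-54 | T7 54-55 | T4 55-57 |
Completion: T1=34  T2=54  T3=51  T4=57  T5=52  T6=10  T7=55
Turnaround (C−A): T1=27  T2=47  T3=47  T4=54  T5=52  T6=8  T7=53
Waiting = turnaround − burst: T1=23, T2=40, T3=40, T4=42, T5=41, T6=3, T7=42
Total waiting = 23 + 40 + 40 + 42 + 41 + 3 + 42 = 231

231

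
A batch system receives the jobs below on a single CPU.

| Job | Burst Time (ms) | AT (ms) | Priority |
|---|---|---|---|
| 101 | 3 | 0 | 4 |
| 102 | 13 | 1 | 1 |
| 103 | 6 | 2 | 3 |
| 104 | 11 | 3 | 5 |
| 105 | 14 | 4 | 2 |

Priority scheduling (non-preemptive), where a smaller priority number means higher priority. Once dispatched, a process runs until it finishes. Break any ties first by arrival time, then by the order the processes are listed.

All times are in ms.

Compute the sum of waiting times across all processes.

75

Schedule: | 101 0-3 | 102 3-16 | 105 16-30 | 103 30-36 | 104 36-47 |
Completion: 101=3  102=16  103=36  104=47  105=30
Turnaround (C−A): 101=3  102=15  103=34  104=44  105=26
Waiting = turnaround − burst: 101=0, 102=2, 103=28, 104=33, 105=12
Total waiting = 0 + 2 + 28 + 33 + 12 = 75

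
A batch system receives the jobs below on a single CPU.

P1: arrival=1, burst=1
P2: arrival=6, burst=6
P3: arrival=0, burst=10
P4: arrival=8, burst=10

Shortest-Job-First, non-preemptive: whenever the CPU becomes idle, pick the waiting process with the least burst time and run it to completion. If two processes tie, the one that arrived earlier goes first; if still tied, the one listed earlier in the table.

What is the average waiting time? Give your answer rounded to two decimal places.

5.75

Gantt: | P3 0-10 | P1 10-11 | P2 11-17 | P4 17-27 |
Completion: P1=11  P2=17  P3=10  P4=27
Turnaround (C−A): P1=10  P2=11  P3=10  P4=19
Waiting times: P1=9, P2=5, P3=0, P4=9
Average waiting = (9+5+0+9) / 4 = 23/4 = 5.75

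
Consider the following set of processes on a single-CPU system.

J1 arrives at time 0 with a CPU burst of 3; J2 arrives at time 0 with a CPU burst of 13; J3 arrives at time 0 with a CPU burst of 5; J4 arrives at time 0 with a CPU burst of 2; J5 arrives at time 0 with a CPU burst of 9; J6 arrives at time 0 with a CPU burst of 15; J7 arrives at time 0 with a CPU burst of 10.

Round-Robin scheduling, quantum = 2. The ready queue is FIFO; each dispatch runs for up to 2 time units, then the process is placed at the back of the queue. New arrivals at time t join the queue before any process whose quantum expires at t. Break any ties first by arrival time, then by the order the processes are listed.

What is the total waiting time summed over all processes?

Gantt: | J1 0-2 | J2 2-4 | J3 4-6 | J4 6-8 | J5 8-10 | J6 10-12 | J7 12-14 | J1 14-15 | J2 15-17 | J3 17-19 | J5 19-21 | J6 21-23 | J7 23-25 | J2 25-27 | J3 27-28 | J5 28-30 | J6 30-32 | J7 32-34 | J2 34-36 | J5 36-38 | J6 38-40 | J7 40-42 | J2 42-44 | J5 44-45 | J6 45-47 | J7 47-49 | J2 49-51 | J6 51-53 | J2 53-54 | J6 54-57 |
Completion: J1=15  J2=54  J3=28  J4=8  J5=45  J6=57  J7=49
Waiting = turnaround − burst: J1=12, J2=41, J3=23, J4=6, J5=36, J6=42, J7=39
Total waiting = 12 + 41 + 23 + 6 + 36 + 42 + 39 = 199

199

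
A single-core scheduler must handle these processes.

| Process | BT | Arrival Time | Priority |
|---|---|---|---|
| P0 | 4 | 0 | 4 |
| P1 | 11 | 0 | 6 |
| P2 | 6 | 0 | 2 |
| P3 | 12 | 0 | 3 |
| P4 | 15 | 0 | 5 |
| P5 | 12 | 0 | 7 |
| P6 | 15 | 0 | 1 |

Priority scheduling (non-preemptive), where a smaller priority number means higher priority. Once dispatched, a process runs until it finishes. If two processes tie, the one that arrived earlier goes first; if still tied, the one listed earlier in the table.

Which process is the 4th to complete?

Gantt: | P6 0-15 | P2 15-21 | P3 21-33 | P0 33-37 | P4 37-52 | P1 52-63 | P5 63-75 |
Completion: P0=37  P1=63  P2=21  P3=33  P4=52  P5=75  P6=15
Finish order: P6 → P2 → P3 → P0 → P4 → P1 → P5

P0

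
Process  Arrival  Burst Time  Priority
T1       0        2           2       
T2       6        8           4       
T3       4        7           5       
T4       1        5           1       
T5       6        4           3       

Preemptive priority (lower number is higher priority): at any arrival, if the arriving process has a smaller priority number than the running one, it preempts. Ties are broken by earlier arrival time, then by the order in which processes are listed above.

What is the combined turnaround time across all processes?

Timeline: | T1 0-1 | T4 1-6 | T1 6-7 | T5 7-11 | T2 11-19 | T3 19-26 |
Completion: T1=7  T2=19  T3=26  T4=6  T5=11
Turnaround = completion − arrival: T1=7, T2=13, T3=22, T4=5, T5=5
Total turnaround = 7 + 13 + 22 + 5 + 5 = 52

52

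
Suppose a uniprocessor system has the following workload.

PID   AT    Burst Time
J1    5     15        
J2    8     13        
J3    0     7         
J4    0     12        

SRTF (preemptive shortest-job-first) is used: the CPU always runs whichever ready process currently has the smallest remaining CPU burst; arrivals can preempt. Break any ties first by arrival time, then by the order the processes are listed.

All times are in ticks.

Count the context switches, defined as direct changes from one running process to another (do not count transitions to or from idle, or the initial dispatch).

Gantt: | J3 0-7 | J4 7-19 | J2 19-32 | J1 32-47 |
Completion: J1=47  J2=32  J3=7  J4=19
Turnaround (C−A): J1=42  J2=24  J3=7  J4=19

3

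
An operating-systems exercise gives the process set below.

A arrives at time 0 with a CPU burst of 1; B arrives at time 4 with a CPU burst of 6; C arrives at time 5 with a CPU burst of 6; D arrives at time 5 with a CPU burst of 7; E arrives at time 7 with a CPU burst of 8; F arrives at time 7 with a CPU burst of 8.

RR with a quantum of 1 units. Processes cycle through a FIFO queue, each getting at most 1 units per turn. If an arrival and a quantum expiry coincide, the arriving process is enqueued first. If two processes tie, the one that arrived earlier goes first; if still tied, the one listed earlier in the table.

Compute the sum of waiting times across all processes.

Schedule: | A 0-1 | idle 1-4 | B 4-5 | C 5-6 | D 6-7 | B 7-8 | C 8-9 | E 9-10 | F 10-11 | D 11-12 | B 12-13 | C 13-14 | E 14-15 | F 15-16 | D 16-17 | B 17-18 | C 18-19 | E 19-20 | F 20-21 | D 21-22 | B 22-23 | C 23-24 | E 24-25 | F 25-26 | D 26-27 | B 27-28 | C 28-29 | E 29-30 | F 30-31 | D 31-32 | E 32-33 | F 33-34 | D 34-35 | E 35-36 | F 36-37 | E 37-38 | F 38-39 |
Completion: A=1  B=28  C=29  D=35  E=38  F=39
Turnaround (C−A): A=1  B=24  C=24  D=30  E=31  F=32
Waiting = turnaround − burst: A=0, B=18, C=18, D=23, E=23, F=24
Total waiting = 0 + 18 + 18 + 23 + 23 + 24 = 106

106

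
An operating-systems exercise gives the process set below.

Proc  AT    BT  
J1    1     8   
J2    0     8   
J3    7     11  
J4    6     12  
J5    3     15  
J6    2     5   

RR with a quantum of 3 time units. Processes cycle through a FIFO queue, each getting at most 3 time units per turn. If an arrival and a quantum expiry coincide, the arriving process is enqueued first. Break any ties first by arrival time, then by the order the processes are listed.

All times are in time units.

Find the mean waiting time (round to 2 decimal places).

30.67

Gantt: | J2 0-3 | J1 3-6 | J6 6-9 | J5 9-12 | J2 12-15 | J4 15-18 | J1 18-21 | J3 21-24 | J6 24-26 | J5 26-29 | J2 29-31 | J4 31-34 | J1 34-36 | J3 36-39 | J5 39-42 | J4 42-45 | J3 45-48 | J5 48-51 | J4 51-54 | J3 54-56 | J5 56-59 |
Completion: J1=36  J2=31  J3=56  J4=54  J5=59  J6=26
Waiting times: J1=27, J2=23, J3=38, J4=36, J5=41, J6=19
Average waiting = (27+23+38+36+41+19) / 6 = 184/6 = 30.67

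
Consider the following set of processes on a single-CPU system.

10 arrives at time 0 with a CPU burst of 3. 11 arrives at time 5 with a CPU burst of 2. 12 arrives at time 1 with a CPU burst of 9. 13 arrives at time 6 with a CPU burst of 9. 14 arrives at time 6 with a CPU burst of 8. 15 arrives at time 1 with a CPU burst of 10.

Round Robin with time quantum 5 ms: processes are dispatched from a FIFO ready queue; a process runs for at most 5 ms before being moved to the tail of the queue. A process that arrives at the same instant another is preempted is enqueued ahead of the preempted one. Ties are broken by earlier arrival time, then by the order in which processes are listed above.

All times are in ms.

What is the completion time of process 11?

Timeline: | 10 0-3 | 12 3-8 | 15 8-13 | 11 13-15 | 13 15-20 | 14 20-25 | 12 25-29 | 15 29-34 | 13 34-38 | 14 38-41 |
Completion: 10=3  11=15  12=29  13=38  14=41  15=34

15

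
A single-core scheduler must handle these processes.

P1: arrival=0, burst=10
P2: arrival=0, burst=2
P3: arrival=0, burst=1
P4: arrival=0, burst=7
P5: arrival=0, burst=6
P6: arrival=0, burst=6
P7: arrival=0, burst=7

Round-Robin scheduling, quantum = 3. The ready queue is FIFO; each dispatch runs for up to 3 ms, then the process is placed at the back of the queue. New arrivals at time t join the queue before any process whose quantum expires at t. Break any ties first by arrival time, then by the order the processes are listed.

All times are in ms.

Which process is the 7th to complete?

P1

Timeline: | P1 0-3 | P2 3-5 | P3 5-6 | P4 6-9 | P5 9-12 | P6 12-15 | P7 15-18 | P1 18-21 | P4 21-24 | P5 24-27 | P6 27-30 | P7 30-33 | P1 33-36 | P4 36-37 | P7 37-38 | P1 38-39 |
Completion: P1=39  P2=5  P3=6  P4=37  P5=27  P6=30  P7=38
Turnaround (C−A): P1=39  P2=5  P3=6  P4=37  P5=27  P6=30  P7=38
Finish order: P2 → P3 → P5 → P6 → P4 → P7 → P1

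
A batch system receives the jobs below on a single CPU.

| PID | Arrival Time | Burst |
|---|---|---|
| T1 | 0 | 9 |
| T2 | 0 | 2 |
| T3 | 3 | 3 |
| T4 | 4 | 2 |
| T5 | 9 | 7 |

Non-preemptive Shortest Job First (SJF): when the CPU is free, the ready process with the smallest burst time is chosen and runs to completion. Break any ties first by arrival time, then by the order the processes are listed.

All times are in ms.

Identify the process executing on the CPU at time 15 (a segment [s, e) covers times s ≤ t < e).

Timeline: | T2 0-2 | T1 2-11 | T4 11-13 | T3 13-16 | T5 16-23 |
Completion: T1=11  T2=2  T3=16  T4=13  T5=23
Turnaround (C−A): T1=11  T2=2  T3=13  T4=9  T5=14

T3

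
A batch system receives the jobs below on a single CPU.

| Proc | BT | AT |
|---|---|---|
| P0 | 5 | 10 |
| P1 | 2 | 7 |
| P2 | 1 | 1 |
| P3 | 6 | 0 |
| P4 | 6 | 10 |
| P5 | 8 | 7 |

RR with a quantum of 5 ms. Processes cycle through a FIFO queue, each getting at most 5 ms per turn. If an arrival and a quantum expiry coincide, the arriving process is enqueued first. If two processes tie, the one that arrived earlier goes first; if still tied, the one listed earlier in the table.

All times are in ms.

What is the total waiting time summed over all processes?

Schedule: | P3 0-5 | P2 5-6 | P3 6-7 | P1 7-9 | P5 9-14 | P0 14-19 | P4 19-24 | P5 24-27 | P4 27-28 |
Completion: P0=19  P1=9  P2=6  P3=7  P4=28  P5=27
Turnaround (C−A): P0=9  P1=2  P2=5  P3=7  P4=18  P5=20
Waiting = turnaround − burst: P0=4, P1=0, P2=4, P3=1, P4=12, P5=12
Total waiting = 4 + 0 + 4 + 1 + 12 + 12 = 33

33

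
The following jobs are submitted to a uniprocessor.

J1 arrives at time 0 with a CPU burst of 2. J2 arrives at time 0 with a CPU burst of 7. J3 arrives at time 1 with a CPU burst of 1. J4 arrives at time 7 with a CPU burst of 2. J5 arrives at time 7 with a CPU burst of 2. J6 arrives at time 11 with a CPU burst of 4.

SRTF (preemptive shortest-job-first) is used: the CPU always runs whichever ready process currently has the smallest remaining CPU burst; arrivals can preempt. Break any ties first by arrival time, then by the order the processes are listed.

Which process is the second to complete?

Schedule: | J1 0-2 | J3 2-3 | J2 3-7 | J4 7-9 | J5 9-11 | J2 11-14 | J6 14-18 |
Completion: J1=2  J2=14  J3=3  J4=9  J5=11  J6=18
Turnaround (C−A): J1=2  J2=14  J3=2  J4=2  J5=4  J6=7
Finish order: J1 → J3 → J4 → J5 → J2 → J6

J3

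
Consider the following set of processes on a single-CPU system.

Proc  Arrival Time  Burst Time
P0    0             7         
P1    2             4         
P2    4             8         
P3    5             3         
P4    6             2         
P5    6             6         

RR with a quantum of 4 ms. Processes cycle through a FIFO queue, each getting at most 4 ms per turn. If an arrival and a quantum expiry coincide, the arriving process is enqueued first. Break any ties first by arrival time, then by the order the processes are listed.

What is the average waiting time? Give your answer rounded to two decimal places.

Gantt: | P0 0-4 | P1 4-8 | P2 8-12 | P0 12-15 | P3 15-18 | P4 18-20 | P5 20-24 | P2 24-28 | P5 28-30 |
Completion: P0=15  P1=8  P2=28  P3=18  P4=20  P5=30
Waiting times: P0=8, P1=2, P2=16, P3=10, P4=12, P5=18
Average waiting = (8+2+16+10+12+18) / 6 = 66/6 = 11.00

11.00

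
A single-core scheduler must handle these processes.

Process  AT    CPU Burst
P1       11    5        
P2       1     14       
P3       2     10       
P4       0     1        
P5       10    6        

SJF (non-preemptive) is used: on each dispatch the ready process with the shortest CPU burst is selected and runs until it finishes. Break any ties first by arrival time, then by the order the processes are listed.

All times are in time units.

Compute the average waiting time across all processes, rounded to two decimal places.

Timeline: | P4 0-1 | P2 1-15 | P1 15-20 | P5 20-26 | P3 26-36 |
Completion: P1=20  P2=15  P3=36  P4=1  P5=26
Turnaround (C−A): P1=9  P2=14  P3=34  P4=1  P5=16
Waiting times: P1=4, P2=0, P3=24, P4=0, P5=10
Average waiting = (4+0+24+0+10) / 5 = 38/5 = 7.60

7.60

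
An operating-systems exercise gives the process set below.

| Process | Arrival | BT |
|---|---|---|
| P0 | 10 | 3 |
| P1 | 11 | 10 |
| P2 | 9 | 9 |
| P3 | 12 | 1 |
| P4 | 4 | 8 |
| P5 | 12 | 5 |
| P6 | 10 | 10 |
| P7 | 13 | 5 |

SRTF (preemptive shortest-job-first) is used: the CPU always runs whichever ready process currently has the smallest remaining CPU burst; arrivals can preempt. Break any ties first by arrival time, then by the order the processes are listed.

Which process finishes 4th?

P5

Gantt: | idle 0-4 | P4 4-12 | P3 12-13 | P0 13-16 | P5 16-21 | P7 21-26 | P2 26-35 | P6 35-45 | P1 45-55 |
Completion: P0=16  P1=55  P2=35  P3=13  P4=12  P5=21  P6=45  P7=26
Turnaround (C−A): P0=6  P1=44  P2=26  P3=1  P4=8  P5=9  P6=35  P7=13
Finish order: P4 → P3 → P0 → P5 → P7 → P2 → P6 → P1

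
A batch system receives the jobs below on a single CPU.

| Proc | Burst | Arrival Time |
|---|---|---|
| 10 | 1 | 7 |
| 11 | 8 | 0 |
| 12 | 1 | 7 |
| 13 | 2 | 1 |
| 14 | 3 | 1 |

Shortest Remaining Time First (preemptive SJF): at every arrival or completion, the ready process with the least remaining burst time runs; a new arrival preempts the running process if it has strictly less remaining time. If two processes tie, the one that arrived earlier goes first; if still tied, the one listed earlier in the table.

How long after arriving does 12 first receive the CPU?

1

Gantt: | 11 0-1 | 13 1-3 | 14 3-6 | 11 6-7 | 10 7-8 | 12 8-9 | 11 9-15 |
Completion: 10=8  11=15  12=9  13=3  14=6
Turnaround (C−A): 10=1  11=15  12=2  13=2  14=5
Response(12) = first start − arrival = 8 − 7 = 1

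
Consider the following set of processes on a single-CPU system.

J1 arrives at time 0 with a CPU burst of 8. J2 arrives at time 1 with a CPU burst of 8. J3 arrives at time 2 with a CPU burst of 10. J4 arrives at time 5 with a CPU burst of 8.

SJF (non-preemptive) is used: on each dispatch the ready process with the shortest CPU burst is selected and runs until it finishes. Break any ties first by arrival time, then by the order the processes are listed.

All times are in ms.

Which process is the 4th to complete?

J3

Schedule: | J1 0-8 | J2 8-16 | J4 16-24 | J3 24-34 |
Completion: J1=8  J2=16  J3=34  J4=24
Turnaround (C−A): J1=8  J2=15  J3=32  J4=19
Finish order: J1 → J2 → J4 → J3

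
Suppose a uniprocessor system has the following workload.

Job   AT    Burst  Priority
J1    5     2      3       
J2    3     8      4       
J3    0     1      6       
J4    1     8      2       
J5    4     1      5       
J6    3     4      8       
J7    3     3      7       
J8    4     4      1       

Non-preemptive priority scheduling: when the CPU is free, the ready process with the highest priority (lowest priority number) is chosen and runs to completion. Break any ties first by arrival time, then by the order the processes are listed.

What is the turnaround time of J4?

8

Schedule: | J3 0-1 | J4 1-9 | J8 9-13 | J1 13-15 | J2 15-23 | J5 23-24 | J7 24-27 | J6 27-31 |
Completion: J1=15  J2=23  J3=1  J4=9  J5=24  J6=31  J7=27  J8=13
Turnaround(J4) = completion − arrival = 9 − 1 = 8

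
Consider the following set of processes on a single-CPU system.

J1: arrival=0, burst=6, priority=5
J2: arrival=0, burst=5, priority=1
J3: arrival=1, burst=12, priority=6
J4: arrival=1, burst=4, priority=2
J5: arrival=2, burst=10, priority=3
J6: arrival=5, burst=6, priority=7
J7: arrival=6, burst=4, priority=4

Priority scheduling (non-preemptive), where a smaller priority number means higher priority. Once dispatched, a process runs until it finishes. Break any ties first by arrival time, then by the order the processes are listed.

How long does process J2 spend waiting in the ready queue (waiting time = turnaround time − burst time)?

Gantt: | J2 0-5 | J4 5-9 | J5 9-19 | J7 19-23 | J1 23-29 | J3 29-41 | J6 41-47 |
Completion: J1=29  J2=5  J3=41  J4=9  J5=19  J6=47  J7=23
Turnaround (C−A): J1=29  J2=5  J3=40  J4=8  J5=17  J6=42  J7=17
Waiting(J2) = turnaround − burst = 5 − 5 = 0

0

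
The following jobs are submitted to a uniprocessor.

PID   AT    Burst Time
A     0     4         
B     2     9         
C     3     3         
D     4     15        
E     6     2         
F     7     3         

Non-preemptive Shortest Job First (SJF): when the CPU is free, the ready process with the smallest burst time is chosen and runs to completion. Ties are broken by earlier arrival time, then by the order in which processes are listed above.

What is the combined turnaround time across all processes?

Gantt: | A 0-4 | C 4-7 | E 7-9 | F 9-12 | B 12-21 | D 21-36 |
Completion: A=4  B=21  C=7  D=36  E=9  F=12
Turnaround (C−A): A=4  B=19  C=4  D=32  E=3  F=5
Turnaround = completion − arrival: A=4, B=19, C=4, D=32, E=3, F=5
Total turnaround = 4 + 19 + 4 + 32 + 3 + 5 = 67

67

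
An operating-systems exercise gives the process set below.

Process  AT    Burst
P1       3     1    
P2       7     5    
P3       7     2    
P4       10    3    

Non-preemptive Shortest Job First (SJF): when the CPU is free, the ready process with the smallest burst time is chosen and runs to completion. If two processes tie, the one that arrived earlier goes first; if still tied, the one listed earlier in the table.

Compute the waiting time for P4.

4

Timeline: | idle 0-3 | P1 3-4 | idle 4-7 | P3 7-9 | P2 9-14 | P4 14-17 |
Completion: P1=4  P2=14  P3=9  P4=17
Turnaround (C−A): P1=1  P2=7  P3=2  P4=7
Waiting(P4) = turnaround − burst = 7 − 3 = 4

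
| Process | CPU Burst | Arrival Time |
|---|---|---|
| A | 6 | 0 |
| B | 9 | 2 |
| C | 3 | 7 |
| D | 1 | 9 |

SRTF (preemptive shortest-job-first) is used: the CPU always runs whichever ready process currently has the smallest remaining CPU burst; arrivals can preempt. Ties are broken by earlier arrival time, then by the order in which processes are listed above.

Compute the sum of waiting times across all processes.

Gantt: | A 0-6 | B 6-7 | C 7-10 | D 10-11 | B 11-19 |
Completion: A=6  B=19  C=10  D=11
Turnaround (C−A): A=6  B=17  C=3  D=2
Waiting = turnaround − burst: A=0, B=8, C=0, D=1
Total waiting = 0 + 8 + 0 + 1 = 9

9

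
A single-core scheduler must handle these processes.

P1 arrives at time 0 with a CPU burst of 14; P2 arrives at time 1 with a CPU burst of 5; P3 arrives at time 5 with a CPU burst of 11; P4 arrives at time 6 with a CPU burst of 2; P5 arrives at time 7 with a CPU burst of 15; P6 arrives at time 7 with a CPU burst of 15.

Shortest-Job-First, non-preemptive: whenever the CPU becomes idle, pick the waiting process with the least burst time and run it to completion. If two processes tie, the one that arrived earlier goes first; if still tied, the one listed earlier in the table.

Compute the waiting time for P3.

16

Schedule: | P1 0-14 | P4 14-16 | P2 16-21 | P3 21-32 | P5 32-47 | P6 47-62 |
Completion: P1=14  P2=21  P3=32  P4=16  P5=47  P6=62
Turnaround (C−A): P1=14  P2=20  P3=27  P4=10  P5=40  P6=55
Waiting(P3) = turnaround − burst = 27 − 11 = 16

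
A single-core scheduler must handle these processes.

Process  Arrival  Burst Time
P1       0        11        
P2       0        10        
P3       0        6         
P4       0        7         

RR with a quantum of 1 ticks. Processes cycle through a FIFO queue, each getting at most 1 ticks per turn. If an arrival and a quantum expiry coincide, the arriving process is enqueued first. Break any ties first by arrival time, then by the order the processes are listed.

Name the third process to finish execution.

P2

Schedule: | P1 0-1 | P2 1-2 | P3 2-3 | P4 3-4 | P1 4-5 | P2 5-6 | P3 6-7 | P4 7-8 | P1 8-9 | P2 9-10 | P3 10-11 | P4 11-12 | P1 12-13 | P2 13-14 | P3 14-15 | P4 15-16 | P1 16-17 | P2 17-18 | P3 18-19 | P4 19-20 | P1 20-21 | P2 21-22 | P3 22-23 | P4 23-24 | P1 24-25 | P2 25-26 | P4 26-27 | P1 27-28 | P2 28-29 | P1 29-30 | P2 30-31 | P1 31-32 | P2 32-33 | P1 33-34 |
Completion: P1=34  P2=33  P3=23  P4=27
Turnaround (C−A): P1=34  P2=33  P3=23  P4=27
Finish order: P3 → P4 → P2 → P1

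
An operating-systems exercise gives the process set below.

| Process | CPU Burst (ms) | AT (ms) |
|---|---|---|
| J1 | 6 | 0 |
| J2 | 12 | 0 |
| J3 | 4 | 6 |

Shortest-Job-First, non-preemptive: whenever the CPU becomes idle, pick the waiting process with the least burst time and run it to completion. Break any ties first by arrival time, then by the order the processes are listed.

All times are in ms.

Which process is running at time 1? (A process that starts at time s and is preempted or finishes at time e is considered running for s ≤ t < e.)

Timeline: | J1 0-6 | J3 6-10 | J2 10-22 |
Completion: J1=6  J2=22  J3=10

J1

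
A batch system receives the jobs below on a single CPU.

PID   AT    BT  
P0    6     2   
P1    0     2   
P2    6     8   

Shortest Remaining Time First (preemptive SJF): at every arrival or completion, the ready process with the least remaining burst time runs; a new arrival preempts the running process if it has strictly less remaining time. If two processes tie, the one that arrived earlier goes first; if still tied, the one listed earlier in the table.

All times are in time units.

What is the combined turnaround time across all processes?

Gantt: | P1 0-2 | idle 2-6 | P0 6-8 | P2 8-16 |
Completion: P0=8  P1=2  P2=16
Turnaround = completion − arrival: P0=2, P1=2, P2=10
Total turnaround = 2 + 2 + 10 = 14

14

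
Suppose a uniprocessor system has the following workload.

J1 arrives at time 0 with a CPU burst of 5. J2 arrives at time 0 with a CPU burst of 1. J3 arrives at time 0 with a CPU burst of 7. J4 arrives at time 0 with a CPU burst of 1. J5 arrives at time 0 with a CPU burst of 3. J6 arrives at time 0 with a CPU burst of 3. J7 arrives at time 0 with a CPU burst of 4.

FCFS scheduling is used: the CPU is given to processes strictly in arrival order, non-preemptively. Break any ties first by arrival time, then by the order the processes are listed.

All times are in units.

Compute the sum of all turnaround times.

Timeline: | J1 0-5 | J2 5-6 | J3 6-13 | J4 13-14 | J5 14-17 | J6 17-20 | J7 20-24 |
Completion: J1=5  J2=6  J3=13  J4=14  J5=17  J6=20  J7=24
Turnaround = completion − arrival: J1=5, J2=6, J3=13, J4=14, J5=17, J6=20, J7=24
Total turnaround = 5 + 6 + 13 + 14 + 17 + 20 + 24 = 99

99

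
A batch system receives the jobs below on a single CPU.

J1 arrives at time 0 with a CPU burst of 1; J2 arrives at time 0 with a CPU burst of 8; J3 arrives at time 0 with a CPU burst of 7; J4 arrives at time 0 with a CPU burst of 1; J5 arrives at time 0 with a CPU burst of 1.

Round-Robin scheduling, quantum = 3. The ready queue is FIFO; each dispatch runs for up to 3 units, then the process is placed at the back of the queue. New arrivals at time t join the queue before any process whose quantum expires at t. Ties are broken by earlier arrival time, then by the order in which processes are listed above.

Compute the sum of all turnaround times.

Gantt: | J1 0-1 | J2 1-4 | J3 4-7 | J4 7-8 | J5 8-9 | J2 9-12 | J3 12-15 | J2 15-17 | J3 17-18 |
Completion: J1=1  J2=17  J3=18  J4=8  J5=9
Turnaround (C−A): J1=1  J2=17  J3=18  J4=8  J5=9
Turnaround = completion − arrival: J1=1, J2=17, J3=18, J4=8, J5=9
Total turnaround = 1 + 17 + 18 + 8 + 9 = 53

53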